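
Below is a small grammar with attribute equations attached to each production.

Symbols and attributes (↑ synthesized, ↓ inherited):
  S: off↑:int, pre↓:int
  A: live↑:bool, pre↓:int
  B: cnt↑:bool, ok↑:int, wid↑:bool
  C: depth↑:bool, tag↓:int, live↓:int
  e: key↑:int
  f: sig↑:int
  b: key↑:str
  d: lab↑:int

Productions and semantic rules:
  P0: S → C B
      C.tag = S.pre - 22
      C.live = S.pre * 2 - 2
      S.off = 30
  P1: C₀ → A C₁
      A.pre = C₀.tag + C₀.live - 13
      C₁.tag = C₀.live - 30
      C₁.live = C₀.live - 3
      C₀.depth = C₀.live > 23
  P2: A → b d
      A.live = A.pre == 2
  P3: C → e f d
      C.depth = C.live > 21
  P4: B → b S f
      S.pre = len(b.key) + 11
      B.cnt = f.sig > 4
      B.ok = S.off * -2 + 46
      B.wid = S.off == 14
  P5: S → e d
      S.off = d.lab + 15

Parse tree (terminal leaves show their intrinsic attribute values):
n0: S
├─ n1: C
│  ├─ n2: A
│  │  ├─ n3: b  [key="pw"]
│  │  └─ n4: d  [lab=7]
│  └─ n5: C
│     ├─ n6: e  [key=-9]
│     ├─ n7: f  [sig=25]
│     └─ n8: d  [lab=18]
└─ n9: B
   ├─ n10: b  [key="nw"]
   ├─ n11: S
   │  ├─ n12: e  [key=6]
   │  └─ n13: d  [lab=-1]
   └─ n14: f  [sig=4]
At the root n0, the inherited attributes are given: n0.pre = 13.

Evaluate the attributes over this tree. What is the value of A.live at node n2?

1. n0.pre = 13  [given at root]
2. n1.tag = -9  [S.pre - 22]
3. n1.live = 24  [S.pre * 2 - 2]
4. n2.pre = 2  [C₀.tag + C₀.live - 13]
5. n3.key = "pw"  [terminal]
6. n4.lab = 7  [terminal]
7. n2.live = true  [A.pre == 2]
8. n5.tag = -6  [C₀.live - 30]
9. n5.live = 21  [C₀.live - 3]
10. n6.key = -9  [terminal]
11. n7.sig = 25  [terminal]
12. n8.lab = 18  [terminal]
13. n5.depth = false  [C.live > 21]
14. n1.depth = true  [C₀.live > 23]
15. n10.key = "nw"  [terminal]
16. n11.pre = 13  [len(b.key) + 11]
17. n12.key = 6  [terminal]
18. n13.lab = -1  [terminal]
19. n11.off = 14  [d.lab + 15]
20. n14.sig = 4  [terminal]
21. n9.cnt = false  [f.sig > 4]
22. n9.ok = 18  [S.off * -2 + 46]
23. n9.wid = true  [S.off == 14]
24. n0.off = 30  [30]

true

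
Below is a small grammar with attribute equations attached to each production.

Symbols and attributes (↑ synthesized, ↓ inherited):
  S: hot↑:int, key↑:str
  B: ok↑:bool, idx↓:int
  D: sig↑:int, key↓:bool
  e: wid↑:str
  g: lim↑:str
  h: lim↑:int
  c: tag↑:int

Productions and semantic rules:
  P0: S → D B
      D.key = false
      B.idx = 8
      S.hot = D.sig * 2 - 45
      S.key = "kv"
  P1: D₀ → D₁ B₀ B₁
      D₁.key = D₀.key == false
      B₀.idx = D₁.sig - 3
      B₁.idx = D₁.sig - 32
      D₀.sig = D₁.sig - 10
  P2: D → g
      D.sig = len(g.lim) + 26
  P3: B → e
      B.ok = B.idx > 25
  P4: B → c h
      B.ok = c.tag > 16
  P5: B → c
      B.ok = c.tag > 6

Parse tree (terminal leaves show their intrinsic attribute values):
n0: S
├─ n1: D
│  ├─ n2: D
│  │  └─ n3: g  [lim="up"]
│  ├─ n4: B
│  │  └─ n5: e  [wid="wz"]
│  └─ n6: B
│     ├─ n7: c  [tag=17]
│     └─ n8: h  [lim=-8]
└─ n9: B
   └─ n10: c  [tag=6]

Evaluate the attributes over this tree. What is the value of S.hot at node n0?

-9

1. n1.key = false  [false]
2. n2.key = true  [D₀.key == false]
3. n3.lim = "up"  [terminal]
4. n2.sig = 28  [len(g.lim) + 26]
5. n4.idx = 25  [D₁.sig - 3]
6. n5.wid = "wz"  [terminal]
7. n4.ok = false  [B.idx > 25]
8. n6.idx = -4  [D₁.sig - 32]
9. n7.tag = 17  [terminal]
10. n8.lim = -8  [terminal]
11. n6.ok = true  [c.tag > 16]
12. n1.sig = 18  [D₁.sig - 10]
13. n9.idx = 8  [8]
14. n10.tag = 6  [terminal]
15. n9.ok = false  [c.tag > 6]
16. n0.hot = -9  [D.sig * 2 - 45]
17. n0.key = "kv"  ["kv"]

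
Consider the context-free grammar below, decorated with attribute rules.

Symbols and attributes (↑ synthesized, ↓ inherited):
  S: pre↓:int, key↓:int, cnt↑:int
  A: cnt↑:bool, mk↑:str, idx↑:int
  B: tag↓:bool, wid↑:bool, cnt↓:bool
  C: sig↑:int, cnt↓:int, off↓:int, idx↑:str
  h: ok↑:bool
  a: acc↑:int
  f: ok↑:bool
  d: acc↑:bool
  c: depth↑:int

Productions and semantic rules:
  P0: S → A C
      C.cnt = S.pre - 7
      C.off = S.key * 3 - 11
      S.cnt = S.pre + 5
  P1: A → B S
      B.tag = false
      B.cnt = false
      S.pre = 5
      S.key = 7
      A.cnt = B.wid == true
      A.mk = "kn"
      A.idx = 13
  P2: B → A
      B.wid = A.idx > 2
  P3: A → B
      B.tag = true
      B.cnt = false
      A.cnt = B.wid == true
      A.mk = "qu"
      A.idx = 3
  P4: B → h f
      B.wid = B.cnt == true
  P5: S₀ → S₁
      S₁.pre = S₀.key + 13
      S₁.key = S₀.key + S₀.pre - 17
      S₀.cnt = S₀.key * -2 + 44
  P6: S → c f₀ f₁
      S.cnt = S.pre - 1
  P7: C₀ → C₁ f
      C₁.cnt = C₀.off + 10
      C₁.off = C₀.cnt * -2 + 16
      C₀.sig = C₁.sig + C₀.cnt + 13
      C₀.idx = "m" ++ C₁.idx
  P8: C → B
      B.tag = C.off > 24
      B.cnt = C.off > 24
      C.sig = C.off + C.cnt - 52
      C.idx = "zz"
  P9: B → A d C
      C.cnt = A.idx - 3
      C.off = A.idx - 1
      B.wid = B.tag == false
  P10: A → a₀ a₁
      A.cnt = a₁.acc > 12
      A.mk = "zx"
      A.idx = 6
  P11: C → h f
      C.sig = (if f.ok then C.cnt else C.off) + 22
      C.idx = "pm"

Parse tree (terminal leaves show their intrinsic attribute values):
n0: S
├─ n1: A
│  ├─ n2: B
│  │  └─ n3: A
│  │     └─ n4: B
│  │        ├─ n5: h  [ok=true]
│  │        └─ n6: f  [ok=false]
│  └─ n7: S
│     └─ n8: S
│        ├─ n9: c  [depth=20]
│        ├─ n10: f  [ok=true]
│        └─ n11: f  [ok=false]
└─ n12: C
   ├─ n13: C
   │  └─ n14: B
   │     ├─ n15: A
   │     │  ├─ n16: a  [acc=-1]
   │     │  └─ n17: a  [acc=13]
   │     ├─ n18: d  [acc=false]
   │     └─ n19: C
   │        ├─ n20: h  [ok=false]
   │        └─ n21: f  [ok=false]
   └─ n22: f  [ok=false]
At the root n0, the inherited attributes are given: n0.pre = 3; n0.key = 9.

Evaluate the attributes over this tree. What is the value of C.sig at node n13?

1. n0.pre = 3  [given at root]
2. n0.key = 9  [given at root]
3. n2.tag = false  [false]
4. n2.cnt = false  [false]
5. n4.tag = true  [true]
6. n4.cnt = false  [false]
7. n5.ok = true  [terminal]
8. n6.ok = false  [terminal]
9. n4.wid = false  [B.cnt == true]
10. n3.cnt = false  [B.wid == true]
11. n3.mk = "qu"  ["qu"]
12. n3.idx = 3  [3]
13. n2.wid = true  [A.idx > 2]
14. n7.pre = 5  [5]
15. n7.key = 7  [7]
16. n8.pre = 20  [S₀.key + 13]
17. n8.key = -5  [S₀.key + S₀.pre - 17]
18. n9.depth = 20  [terminal]
19. n10.ok = true  [terminal]
20. n11.ok = false  [terminal]
21. n8.cnt = 19  [S.pre - 1]
22. n7.cnt = 30  [S₀.key * -2 + 44]
23. n1.cnt = true  [B.wid == true]
24. n1.mk = "kn"  ["kn"]
25. n1.idx = 13  [13]
26. n12.cnt = -4  [S.pre - 7]
27. n12.off = 16  [S.key * 3 - 11]
28. n13.cnt = 26  [C₀.off + 10]
29. n13.off = 24  [C₀.cnt * -2 + 16]
30. n14.tag = false  [C.off > 24]
31. n14.cnt = false  [C.off > 24]
32. n16.acc = -1  [terminal]
33. n17.acc = 13  [terminal]
34. n15.cnt = true  [a₁.acc > 12]
35. n15.mk = "zx"  ["zx"]
36. n15.idx = 6  [6]
37. n18.acc = false  [terminal]
38. n19.cnt = 3  [A.idx - 3]
39. n19.off = 5  [A.idx - 1]
40. n20.ok = false  [terminal]
41. n21.ok = false  [terminal]
42. n19.sig = 27  [(if f.ok then C.cnt else C.off) + 22]
43. n19.idx = "pm"  ["pm"]
44. n14.wid = true  [B.tag == false]
45. n13.sig = -2  [C.off + C.cnt - 52]
46. n13.idx = "zz"  ["zz"]
47. n22.ok = false  [terminal]
48. n12.sig = 7  [C₁.sig + C₀.cnt + 13]
49. n12.idx = "mzz"  ["m" ++ C₁.idx]
50. n0.cnt = 8  [S.pre + 5]

-2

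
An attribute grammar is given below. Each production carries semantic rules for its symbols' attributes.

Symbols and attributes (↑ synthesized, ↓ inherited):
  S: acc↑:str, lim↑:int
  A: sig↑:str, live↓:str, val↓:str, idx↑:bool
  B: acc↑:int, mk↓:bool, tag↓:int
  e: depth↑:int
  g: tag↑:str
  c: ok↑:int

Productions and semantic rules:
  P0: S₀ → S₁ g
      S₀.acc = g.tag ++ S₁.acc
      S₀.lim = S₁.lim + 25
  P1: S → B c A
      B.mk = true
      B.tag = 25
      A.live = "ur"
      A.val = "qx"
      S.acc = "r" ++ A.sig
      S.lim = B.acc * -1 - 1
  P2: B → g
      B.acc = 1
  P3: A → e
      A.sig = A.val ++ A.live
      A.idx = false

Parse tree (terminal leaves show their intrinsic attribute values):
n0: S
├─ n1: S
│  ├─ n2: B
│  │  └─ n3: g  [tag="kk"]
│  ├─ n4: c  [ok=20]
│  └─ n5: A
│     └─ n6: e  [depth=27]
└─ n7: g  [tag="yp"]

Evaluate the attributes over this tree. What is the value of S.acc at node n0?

1. n2.mk = true  [true]
2. n2.tag = 25  [25]
3. n3.tag = "kk"  [terminal]
4. n2.acc = 1  [1]
5. n4.ok = 20  [terminal]
6. n5.live = "ur"  ["ur"]
7. n5.val = "qx"  ["qx"]
8. n6.depth = 27  [terminal]
9. n5.sig = "qxur"  [A.val ++ A.live]
10. n5.idx = false  [false]
11. n1.acc = "rqxur"  ["r" ++ A.sig]
12. n1.lim = -2  [B.acc * -1 - 1]
13. n7.tag = "yp"  [terminal]
14. n0.acc = "yprqxur"  [g.tag ++ S₁.acc]
15. n0.lim = 23  [S₁.lim + 25]

"yprqxur"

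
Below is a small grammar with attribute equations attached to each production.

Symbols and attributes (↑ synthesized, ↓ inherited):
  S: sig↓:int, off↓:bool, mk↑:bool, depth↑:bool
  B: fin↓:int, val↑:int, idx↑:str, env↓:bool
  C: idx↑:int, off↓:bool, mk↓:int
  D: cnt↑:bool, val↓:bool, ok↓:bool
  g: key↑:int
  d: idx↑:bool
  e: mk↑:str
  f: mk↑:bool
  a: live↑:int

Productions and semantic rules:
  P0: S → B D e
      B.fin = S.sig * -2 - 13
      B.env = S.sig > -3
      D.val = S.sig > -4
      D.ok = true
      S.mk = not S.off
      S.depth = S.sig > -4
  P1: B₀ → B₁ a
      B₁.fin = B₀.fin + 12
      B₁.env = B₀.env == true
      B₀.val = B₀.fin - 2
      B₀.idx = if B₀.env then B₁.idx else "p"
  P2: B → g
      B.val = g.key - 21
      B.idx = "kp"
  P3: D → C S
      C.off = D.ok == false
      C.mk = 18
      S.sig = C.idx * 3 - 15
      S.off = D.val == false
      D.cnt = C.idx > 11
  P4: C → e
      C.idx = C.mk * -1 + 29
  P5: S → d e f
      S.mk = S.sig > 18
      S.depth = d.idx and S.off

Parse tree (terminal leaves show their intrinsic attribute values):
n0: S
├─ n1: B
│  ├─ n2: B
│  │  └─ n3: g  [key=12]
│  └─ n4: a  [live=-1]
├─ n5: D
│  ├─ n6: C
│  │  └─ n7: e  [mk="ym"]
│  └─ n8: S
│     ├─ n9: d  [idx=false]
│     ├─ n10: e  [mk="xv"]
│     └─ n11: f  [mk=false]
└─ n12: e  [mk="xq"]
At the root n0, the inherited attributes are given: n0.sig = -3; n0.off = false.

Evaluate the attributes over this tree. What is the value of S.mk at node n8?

false

1. n0.sig = -3  [given at root]
2. n0.off = false  [given at root]
3. n1.fin = -7  [S.sig * -2 - 13]
4. n1.env = false  [S.sig > -3]
5. n2.fin = 5  [B₀.fin + 12]
6. n2.env = false  [B₀.env == true]
7. n3.key = 12  [terminal]
8. n2.val = -9  [g.key - 21]
9. n2.idx = "kp"  ["kp"]
10. n4.live = -1  [terminal]
11. n1.val = -9  [B₀.fin - 2]
12. n1.idx = "p"  [if B₀.env then B₁.idx else "p"]
13. n5.val = true  [S.sig > -4]
14. n5.ok = true  [true]
15. n6.off = false  [D.ok == false]
16. n6.mk = 18  [18]
17. n7.mk = "ym"  [terminal]
18. n6.idx = 11  [C.mk * -1 + 29]
19. n8.sig = 18  [C.idx * 3 - 15]
20. n8.off = false  [D.val == false]
21. n9.idx = false  [terminal]
22. n10.mk = "xv"  [terminal]
23. n11.mk = false  [terminal]
24. n8.mk = false  [S.sig > 18]
25. n8.depth = false  [d.idx and S.off]
26. n5.cnt = false  [C.idx > 11]
27. n12.mk = "xq"  [terminal]
28. n0.mk = true  [not S.off]
29. n0.depth = true  [S.sig > -4]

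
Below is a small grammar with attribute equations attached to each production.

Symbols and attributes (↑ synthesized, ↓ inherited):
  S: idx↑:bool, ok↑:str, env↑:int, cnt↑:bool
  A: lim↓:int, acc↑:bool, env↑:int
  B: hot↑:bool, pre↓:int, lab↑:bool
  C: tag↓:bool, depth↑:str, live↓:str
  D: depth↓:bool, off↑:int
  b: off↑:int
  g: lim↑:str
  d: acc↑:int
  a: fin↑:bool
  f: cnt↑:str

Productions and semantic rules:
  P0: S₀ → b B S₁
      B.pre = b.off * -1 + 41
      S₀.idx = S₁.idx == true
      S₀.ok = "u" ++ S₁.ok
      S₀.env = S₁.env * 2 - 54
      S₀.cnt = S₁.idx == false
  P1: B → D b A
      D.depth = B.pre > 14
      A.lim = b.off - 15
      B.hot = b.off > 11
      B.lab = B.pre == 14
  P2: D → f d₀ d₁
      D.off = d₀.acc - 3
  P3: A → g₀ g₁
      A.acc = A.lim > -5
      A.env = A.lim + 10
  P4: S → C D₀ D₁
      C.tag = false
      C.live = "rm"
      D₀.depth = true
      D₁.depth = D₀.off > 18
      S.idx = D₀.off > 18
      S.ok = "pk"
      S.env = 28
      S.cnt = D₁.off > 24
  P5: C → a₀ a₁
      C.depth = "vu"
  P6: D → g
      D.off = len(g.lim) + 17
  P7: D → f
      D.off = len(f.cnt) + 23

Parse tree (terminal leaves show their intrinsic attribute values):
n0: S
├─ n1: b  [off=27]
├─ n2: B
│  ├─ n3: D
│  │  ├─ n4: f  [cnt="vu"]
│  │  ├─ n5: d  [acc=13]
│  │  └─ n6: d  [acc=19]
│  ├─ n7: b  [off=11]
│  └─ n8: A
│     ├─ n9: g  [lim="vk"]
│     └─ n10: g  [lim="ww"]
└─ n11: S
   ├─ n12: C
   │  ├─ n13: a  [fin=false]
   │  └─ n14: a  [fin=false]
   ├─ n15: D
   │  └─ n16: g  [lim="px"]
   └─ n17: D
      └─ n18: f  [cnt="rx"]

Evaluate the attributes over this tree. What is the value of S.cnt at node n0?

1. n1.off = 27  [terminal]
2. n2.pre = 14  [b.off * -1 + 41]
3. n3.depth = false  [B.pre > 14]
4. n4.cnt = "vu"  [terminal]
5. n5.acc = 13  [terminal]
6. n6.acc = 19  [terminal]
7. n3.off = 10  [d₀.acc - 3]
8. n7.off = 11  [terminal]
9. n8.lim = -4  [b.off - 15]
10. n9.lim = "vk"  [terminal]
11. n10.lim = "ww"  [terminal]
12. n8.acc = true  [A.lim > -5]
13. n8.env = 6  [A.lim + 10]
14. n2.hot = false  [b.off > 11]
15. n2.lab = true  [B.pre == 14]
16. n12.tag = false  [false]
17. n12.live = "rm"  ["rm"]
18. n13.fin = false  [terminal]
19. n14.fin = false  [terminal]
20. n12.depth = "vu"  ["vu"]
21. n15.depth = true  [true]
22. n16.lim = "px"  [terminal]
23. n15.off = 19  [len(g.lim) + 17]
24. n17.depth = true  [D₀.off > 18]
25. n18.cnt = "rx"  [terminal]
26. n17.off = 25  [len(f.cnt) + 23]
27. n11.idx = true  [D₀.off > 18]
28. n11.ok = "pk"  ["pk"]
29. n11.env = 28  [28]
30. n11.cnt = true  [D₁.off > 24]
31. n0.idx = true  [S₁.idx == true]
32. n0.ok = "upk"  ["u" ++ S₁.ok]
33. n0.env = 2  [S₁.env * 2 - 54]
34. n0.cnt = false  [S₁.idx == false]

false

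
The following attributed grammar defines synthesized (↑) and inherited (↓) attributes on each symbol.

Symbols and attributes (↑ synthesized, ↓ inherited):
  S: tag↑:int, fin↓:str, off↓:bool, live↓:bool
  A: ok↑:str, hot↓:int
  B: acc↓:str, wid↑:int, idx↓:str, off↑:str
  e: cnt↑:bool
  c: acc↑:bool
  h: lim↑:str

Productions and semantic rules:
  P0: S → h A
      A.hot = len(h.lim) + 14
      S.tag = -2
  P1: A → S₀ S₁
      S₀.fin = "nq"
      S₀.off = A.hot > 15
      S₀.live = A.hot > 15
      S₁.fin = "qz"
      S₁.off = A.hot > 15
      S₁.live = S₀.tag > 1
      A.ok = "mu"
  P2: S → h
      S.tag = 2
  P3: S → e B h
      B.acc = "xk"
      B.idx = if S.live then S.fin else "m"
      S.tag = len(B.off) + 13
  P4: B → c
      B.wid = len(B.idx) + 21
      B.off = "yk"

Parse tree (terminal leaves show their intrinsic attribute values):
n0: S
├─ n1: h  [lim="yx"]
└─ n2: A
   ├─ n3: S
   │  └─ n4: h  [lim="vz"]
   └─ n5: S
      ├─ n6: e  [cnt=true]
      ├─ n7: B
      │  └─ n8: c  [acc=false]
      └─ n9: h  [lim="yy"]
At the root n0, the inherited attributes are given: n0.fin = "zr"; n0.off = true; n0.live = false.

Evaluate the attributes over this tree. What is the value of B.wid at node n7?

1. n0.fin = "zr"  [given at root]
2. n0.off = true  [given at root]
3. n0.live = false  [given at root]
4. n1.lim = "yx"  [terminal]
5. n2.hot = 16  [len(h.lim) + 14]
6. n3.fin = "nq"  ["nq"]
7. n3.off = true  [A.hot > 15]
8. n3.live = true  [A.hot > 15]
9. n4.lim = "vz"  [terminal]
10. n3.tag = 2  [2]
11. n5.fin = "qz"  ["qz"]
12. n5.off = true  [A.hot > 15]
13. n5.live = true  [S₀.tag > 1]
14. n6.cnt = true  [terminal]
15. n7.acc = "xk"  ["xk"]
16. n7.idx = "qz"  [if S.live then S.fin else "m"]
17. n8.acc = false  [terminal]
18. n7.wid = 23  [len(B.idx) + 21]
19. n7.off = "yk"  ["yk"]
20. n9.lim = "yy"  [terminal]
21. n5.tag = 15  [len(B.off) + 13]
22. n2.ok = "mu"  ["mu"]
23. n0.tag = -2  [-2]

23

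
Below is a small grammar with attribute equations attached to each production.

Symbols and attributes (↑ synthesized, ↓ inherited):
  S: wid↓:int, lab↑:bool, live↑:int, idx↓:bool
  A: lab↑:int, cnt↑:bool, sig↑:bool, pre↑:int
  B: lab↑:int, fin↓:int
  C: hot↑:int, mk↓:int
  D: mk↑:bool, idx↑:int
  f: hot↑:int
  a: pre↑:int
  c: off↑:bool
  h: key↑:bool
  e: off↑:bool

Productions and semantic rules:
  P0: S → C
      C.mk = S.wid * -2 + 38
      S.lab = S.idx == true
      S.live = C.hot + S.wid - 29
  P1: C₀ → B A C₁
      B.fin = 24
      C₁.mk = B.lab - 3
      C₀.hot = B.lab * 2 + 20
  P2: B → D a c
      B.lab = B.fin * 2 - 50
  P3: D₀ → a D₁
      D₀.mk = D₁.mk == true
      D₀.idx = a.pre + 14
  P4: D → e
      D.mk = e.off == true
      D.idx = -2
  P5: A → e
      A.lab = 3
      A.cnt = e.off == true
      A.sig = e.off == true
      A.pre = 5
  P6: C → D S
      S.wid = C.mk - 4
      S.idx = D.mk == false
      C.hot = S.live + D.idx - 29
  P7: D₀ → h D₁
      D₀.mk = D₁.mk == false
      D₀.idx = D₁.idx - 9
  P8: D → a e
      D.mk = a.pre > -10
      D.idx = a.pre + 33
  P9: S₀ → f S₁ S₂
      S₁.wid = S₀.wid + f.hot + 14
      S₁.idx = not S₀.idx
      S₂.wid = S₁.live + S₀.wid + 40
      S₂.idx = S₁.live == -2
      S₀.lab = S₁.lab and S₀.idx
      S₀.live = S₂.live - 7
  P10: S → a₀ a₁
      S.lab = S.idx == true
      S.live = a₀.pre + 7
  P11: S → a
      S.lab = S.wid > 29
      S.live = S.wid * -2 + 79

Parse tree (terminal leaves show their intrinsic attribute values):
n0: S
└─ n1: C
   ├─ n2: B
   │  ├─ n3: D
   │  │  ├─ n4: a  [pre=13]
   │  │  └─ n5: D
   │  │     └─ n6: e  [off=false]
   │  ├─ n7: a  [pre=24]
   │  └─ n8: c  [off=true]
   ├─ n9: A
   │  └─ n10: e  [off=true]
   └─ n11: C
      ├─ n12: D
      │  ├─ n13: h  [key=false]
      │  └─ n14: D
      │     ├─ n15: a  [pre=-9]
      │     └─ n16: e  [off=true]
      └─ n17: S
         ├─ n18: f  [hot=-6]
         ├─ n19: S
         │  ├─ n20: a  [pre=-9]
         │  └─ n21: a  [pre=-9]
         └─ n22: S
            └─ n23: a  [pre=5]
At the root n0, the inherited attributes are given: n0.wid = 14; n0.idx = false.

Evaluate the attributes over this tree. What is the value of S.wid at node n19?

-1

1. n0.wid = 14  [given at root]
2. n0.idx = false  [given at root]
3. n1.mk = 10  [S.wid * -2 + 38]
4. n2.fin = 24  [24]
5. n4.pre = 13  [terminal]
6. n6.off = false  [terminal]
7. n5.mk = false  [e.off == true]
8. n5.idx = -2  [-2]
9. n3.mk = false  [D₁.mk == true]
10. n3.idx = 27  [a.pre + 14]
11. n7.pre = 24  [terminal]
12. n8.off = true  [terminal]
13. n2.lab = -2  [B.fin * 2 - 50]
14. n10.off = true  [terminal]
15. n9.lab = 3  [3]
16. n9.cnt = true  [e.off == true]
17. n9.sig = true  [e.off == true]
18. n9.pre = 5  [5]
19. n11.mk = -5  [B.lab - 3]
20. n13.key = false  [terminal]
21. n15.pre = -9  [terminal]
22. n16.off = true  [terminal]
23. n14.mk = true  [a.pre > -10]
24. n14.idx = 24  [a.pre + 33]
25. n12.mk = false  [D₁.mk == false]
26. n12.idx = 15  [D₁.idx - 9]
27. n17.wid = -9  [C.mk - 4]
28. n17.idx = true  [D.mk == false]
29. n18.hot = -6  [terminal]
30. n19.wid = -1  [S₀.wid + f.hot + 14]
31. n19.idx = false  [not S₀.idx]
32. n20.pre = -9  [terminal]
33. n21.pre = -9  [terminal]
34. n19.lab = false  [S.idx == true]
35. n19.live = -2  [a₀.pre + 7]
36. n22.wid = 29  [S₁.live + S₀.wid + 40]
37. n22.idx = true  [S₁.live == -2]
38. n23.pre = 5  [terminal]
39. n22.lab = false  [S.wid > 29]
40. n22.live = 21  [S.wid * -2 + 79]
41. n17.lab = false  [S₁.lab and S₀.idx]
42. n17.live = 14  [S₂.live - 7]
43. n11.hot = 0  [S.live + D.idx - 29]
44. n1.hot = 16  [B.lab * 2 + 20]
45. n0.lab = false  [S.idx == true]
46. n0.live = 1  [C.hot + S.wid - 29]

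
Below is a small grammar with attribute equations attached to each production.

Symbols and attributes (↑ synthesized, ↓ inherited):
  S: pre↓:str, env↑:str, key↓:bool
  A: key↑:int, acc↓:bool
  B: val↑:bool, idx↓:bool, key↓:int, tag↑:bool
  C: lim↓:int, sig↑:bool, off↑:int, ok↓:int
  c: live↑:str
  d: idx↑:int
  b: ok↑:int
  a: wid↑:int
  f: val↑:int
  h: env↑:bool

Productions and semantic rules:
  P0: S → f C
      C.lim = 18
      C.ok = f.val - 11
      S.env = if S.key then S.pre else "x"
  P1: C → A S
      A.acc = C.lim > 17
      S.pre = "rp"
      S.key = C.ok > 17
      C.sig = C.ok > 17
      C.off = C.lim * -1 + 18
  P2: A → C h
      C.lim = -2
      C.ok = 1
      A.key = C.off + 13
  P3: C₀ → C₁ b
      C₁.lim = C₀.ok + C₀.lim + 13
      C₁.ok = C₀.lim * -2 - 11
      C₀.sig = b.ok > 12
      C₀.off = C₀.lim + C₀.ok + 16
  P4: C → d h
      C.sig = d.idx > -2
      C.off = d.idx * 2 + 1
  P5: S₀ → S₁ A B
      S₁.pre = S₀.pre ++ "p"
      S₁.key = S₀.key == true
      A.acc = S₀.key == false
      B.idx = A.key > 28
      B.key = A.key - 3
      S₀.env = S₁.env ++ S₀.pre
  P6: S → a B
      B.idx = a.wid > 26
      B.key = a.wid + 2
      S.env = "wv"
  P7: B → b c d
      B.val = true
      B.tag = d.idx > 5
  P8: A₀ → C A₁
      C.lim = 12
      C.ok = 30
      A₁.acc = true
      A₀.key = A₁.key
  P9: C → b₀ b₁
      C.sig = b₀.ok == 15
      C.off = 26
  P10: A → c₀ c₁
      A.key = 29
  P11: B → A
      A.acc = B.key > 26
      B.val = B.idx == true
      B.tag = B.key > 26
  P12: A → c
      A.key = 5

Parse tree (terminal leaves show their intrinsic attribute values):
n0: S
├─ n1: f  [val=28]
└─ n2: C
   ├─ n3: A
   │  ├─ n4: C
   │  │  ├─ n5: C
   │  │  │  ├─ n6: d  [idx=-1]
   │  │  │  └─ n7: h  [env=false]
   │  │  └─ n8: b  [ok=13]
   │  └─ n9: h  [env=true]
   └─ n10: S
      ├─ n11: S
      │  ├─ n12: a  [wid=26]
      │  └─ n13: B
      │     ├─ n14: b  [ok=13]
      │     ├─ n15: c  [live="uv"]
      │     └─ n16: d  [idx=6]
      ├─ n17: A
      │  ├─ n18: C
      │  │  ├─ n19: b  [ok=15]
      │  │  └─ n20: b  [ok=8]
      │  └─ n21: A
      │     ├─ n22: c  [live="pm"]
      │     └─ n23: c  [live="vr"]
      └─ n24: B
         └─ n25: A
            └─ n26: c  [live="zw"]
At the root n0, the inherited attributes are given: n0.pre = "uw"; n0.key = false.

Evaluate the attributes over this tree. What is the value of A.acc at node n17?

1. n0.pre = "uw"  [given at root]
2. n0.key = false  [given at root]
3. n1.val = 28  [terminal]
4. n2.lim = 18  [18]
5. n2.ok = 17  [f.val - 11]
6. n3.acc = true  [C.lim > 17]
7. n4.lim = -2  [-2]
8. n4.ok = 1  [1]
9. n5.lim = 12  [C₀.ok + C₀.lim + 13]
10. n5.ok = -7  [C₀.lim * -2 - 11]
11. n6.idx = -1  [terminal]
12. n7.env = false  [terminal]
13. n5.sig = true  [d.idx > -2]
14. n5.off = -1  [d.idx * 2 + 1]
15. n8.ok = 13  [terminal]
16. n4.sig = true  [b.ok > 12]
17. n4.off = 15  [C₀.lim + C₀.ok + 16]
18. n9.env = true  [terminal]
19. n3.key = 28  [C.off + 13]
20. n10.pre = "rp"  ["rp"]
21. n10.key = false  [C.ok > 17]
22. n11.pre = "rpp"  [S₀.pre ++ "p"]
23. n11.key = false  [S₀.key == true]
24. n12.wid = 26  [terminal]
25. n13.idx = false  [a.wid > 26]
26. n13.key = 28  [a.wid + 2]
27. n14.ok = 13  [terminal]
28. n15.live = "uv"  [terminal]
29. n16.idx = 6  [terminal]
30. n13.val = true  [true]
31. n13.tag = true  [d.idx > 5]
32. n11.env = "wv"  ["wv"]
33. n17.acc = true  [S₀.key == false]
34. n18.lim = 12  [12]
35. n18.ok = 30  [30]
36. n19.ok = 15  [terminal]
37. n20.ok = 8  [terminal]
38. n18.sig = true  [b₀.ok == 15]
39. n18.off = 26  [26]
40. n21.acc = true  [true]
41. n22.live = "pm"  [terminal]
42. n23.live = "vr"  [terminal]
43. n21.key = 29  [29]
44. n17.key = 29  [A₁.key]
45. n24.idx = true  [A.key > 28]
46. n24.key = 26  [A.key - 3]
47. n25.acc = false  [B.key > 26]
48. n26.live = "zw"  [terminal]
49. n25.key = 5  [5]
50. n24.val = true  [B.idx == true]
51. n24.tag = false  [B.key > 26]
52. n10.env = "wvrp"  [S₁.env ++ S₀.pre]
53. n2.sig = false  [C.ok > 17]
54. n2.off = 0  [C.lim * -1 + 18]
55. n0.env = "x"  [if S.key then S.pre else "x"]

true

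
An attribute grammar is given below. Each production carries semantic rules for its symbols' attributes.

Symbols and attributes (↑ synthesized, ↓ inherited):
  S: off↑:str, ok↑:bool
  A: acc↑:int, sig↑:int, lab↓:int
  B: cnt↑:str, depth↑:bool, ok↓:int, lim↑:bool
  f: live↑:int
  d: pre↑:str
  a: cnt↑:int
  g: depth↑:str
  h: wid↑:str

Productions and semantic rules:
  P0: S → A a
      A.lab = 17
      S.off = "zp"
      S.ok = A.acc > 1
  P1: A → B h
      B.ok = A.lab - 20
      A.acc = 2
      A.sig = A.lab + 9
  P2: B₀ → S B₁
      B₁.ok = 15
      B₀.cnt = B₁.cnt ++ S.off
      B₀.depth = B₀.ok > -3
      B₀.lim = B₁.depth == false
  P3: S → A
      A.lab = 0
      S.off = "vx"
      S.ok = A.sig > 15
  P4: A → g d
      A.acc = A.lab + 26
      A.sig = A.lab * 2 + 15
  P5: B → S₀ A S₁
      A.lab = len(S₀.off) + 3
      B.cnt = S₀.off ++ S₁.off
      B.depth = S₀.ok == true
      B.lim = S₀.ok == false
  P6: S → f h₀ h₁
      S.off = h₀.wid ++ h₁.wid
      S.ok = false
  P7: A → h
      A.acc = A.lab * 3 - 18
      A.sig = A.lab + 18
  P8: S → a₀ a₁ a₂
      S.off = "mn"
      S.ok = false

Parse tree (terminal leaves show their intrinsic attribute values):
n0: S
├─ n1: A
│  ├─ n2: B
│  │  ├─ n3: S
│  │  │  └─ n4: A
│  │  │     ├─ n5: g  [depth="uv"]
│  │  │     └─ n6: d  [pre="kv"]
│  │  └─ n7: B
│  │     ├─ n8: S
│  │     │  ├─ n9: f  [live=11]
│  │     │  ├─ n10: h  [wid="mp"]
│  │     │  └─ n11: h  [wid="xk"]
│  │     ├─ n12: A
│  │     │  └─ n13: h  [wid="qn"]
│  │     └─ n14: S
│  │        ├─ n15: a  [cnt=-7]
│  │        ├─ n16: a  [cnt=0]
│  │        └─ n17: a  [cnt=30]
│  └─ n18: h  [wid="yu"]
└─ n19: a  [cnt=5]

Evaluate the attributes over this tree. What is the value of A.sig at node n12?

1. n1.lab = 17  [17]
2. n2.ok = -3  [A.lab - 20]
3. n4.lab = 0  [0]
4. n5.depth = "uv"  [terminal]
5. n6.pre = "kv"  [terminal]
6. n4.acc = 26  [A.lab + 26]
7. n4.sig = 15  [A.lab * 2 + 15]
8. n3.off = "vx"  ["vx"]
9. n3.ok = false  [A.sig > 15]
10. n7.ok = 15  [15]
11. n9.live = 11  [terminal]
12. n10.wid = "mp"  [terminal]
13. n11.wid = "xk"  [terminal]
14. n8.off = "mpxk"  [h₀.wid ++ h₁.wid]
15. n8.ok = false  [false]
16. n12.lab = 7  [len(S₀.off) + 3]
17. n13.wid = "qn"  [terminal]
18. n12.acc = 3  [A.lab * 3 - 18]
19. n12.sig = 25  [A.lab + 18]
20. n15.cnt = -7  [terminal]
21. n16.cnt = 0  [terminal]
22. n17.cnt = 30  [terminal]
23. n14.off = "mn"  ["mn"]
24. n14.ok = false  [false]
25. n7.cnt = "mpxkmn"  [S₀.off ++ S₁.off]
26. n7.depth = false  [S₀.ok == true]
27. n7.lim = true  [S₀.ok == false]
28. n2.cnt = "mpxkmnvx"  [B₁.cnt ++ S.off]
29. n2.depth = false  [B₀.ok > -3]
30. n2.lim = true  [B₁.depth == false]
31. n18.wid = "yu"  [terminal]
32. n1.acc = 2  [2]
33. n1.sig = 26  [A.lab + 9]
34. n19.cnt = 5  [terminal]
35. n0.off = "zp"  ["zp"]
36. n0.ok = true  [A.acc > 1]

25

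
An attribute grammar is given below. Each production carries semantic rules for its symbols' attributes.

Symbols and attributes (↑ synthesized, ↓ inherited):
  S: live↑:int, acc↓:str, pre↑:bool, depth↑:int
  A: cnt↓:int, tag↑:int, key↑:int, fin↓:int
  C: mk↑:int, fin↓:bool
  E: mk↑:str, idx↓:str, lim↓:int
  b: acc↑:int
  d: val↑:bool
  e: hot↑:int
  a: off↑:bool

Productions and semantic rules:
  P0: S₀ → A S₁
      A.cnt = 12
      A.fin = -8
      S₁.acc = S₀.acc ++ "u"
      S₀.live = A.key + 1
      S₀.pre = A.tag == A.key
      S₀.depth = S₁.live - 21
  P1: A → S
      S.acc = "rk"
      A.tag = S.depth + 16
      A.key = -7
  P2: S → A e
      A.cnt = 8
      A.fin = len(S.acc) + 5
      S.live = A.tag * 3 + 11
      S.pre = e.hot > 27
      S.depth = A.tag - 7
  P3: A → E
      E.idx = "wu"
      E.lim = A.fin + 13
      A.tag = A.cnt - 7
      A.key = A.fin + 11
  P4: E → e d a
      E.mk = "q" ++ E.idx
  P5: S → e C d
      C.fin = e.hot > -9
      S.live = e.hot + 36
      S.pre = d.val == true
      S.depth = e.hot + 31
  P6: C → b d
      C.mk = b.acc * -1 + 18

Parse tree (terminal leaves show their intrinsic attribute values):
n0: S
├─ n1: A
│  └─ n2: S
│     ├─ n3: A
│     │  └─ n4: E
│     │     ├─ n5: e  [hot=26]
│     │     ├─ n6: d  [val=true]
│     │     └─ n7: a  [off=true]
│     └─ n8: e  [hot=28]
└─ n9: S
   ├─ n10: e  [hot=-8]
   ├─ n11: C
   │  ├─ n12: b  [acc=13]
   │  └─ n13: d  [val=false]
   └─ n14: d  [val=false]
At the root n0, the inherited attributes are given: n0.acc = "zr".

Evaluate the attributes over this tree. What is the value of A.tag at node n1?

1. n0.acc = "zr"  [given at root]
2. n1.cnt = 12  [12]
3. n1.fin = -8  [-8]
4. n2.acc = "rk"  ["rk"]
5. n3.cnt = 8  [8]
6. n3.fin = 7  [len(S.acc) + 5]
7. n4.idx = "wu"  ["wu"]
8. n4.lim = 20  [A.fin + 13]
9. n5.hot = 26  [terminal]
10. n6.val = true  [terminal]
11. n7.off = true  [terminal]
12. n4.mk = "qwu"  ["q" ++ E.idx]
13. n3.tag = 1  [A.cnt - 7]
14. n3.key = 18  [A.fin + 11]
15. n8.hot = 28  [terminal]
16. n2.live = 14  [A.tag * 3 + 11]
17. n2.pre = true  [e.hot > 27]
18. n2.depth = -6  [A.tag - 7]
19. n1.tag = 10  [S.depth + 16]
20. n1.key = -7  [-7]
21. n9.acc = "zru"  [S₀.acc ++ "u"]
22. n10.hot = -8  [terminal]
23. n11.fin = true  [e.hot > -9]
24. n12.acc = 13  [terminal]
25. n13.val = false  [terminal]
26. n11.mk = 5  [b.acc * -1 + 18]
27. n14.val = false  [terminal]
28. n9.live = 28  [e.hot + 36]
29. n9.pre = false  [d.val == true]
30. n9.depth = 23  [e.hot + 31]
31. n0.live = -6  [A.key + 1]
32. n0.pre = false  [A.tag == A.key]
33. n0.depth = 7  [S₁.live - 21]

10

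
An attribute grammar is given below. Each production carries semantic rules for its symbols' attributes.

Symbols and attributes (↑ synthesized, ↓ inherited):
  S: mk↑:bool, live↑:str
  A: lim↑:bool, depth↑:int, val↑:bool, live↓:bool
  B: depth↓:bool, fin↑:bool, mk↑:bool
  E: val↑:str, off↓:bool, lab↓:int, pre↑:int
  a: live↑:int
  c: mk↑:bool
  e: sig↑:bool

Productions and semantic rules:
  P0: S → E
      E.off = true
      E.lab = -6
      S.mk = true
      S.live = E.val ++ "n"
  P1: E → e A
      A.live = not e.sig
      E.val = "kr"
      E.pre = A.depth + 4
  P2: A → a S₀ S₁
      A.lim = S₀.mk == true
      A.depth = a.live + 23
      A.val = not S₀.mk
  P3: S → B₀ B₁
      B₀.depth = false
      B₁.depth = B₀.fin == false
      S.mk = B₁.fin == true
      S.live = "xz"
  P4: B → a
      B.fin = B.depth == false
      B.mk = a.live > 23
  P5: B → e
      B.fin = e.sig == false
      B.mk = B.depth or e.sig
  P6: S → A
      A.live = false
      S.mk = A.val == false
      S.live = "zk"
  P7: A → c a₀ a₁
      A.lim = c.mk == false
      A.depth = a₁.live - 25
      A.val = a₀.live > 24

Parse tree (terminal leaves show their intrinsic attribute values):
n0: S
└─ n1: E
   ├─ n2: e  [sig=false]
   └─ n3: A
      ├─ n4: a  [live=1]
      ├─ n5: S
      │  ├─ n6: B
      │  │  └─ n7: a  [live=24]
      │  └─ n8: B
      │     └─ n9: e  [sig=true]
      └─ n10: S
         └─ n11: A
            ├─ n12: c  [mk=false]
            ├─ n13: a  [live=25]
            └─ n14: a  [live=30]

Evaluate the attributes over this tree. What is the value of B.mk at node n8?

true

1. n1.off = true  [true]
2. n1.lab = -6  [-6]
3. n2.sig = false  [terminal]
4. n3.live = true  [not e.sig]
5. n4.live = 1  [terminal]
6. n6.depth = false  [false]
7. n7.live = 24  [terminal]
8. n6.fin = true  [B.depth == false]
9. n6.mk = true  [a.live > 23]
10. n8.depth = false  [B₀.fin == false]
11. n9.sig = true  [terminal]
12. n8.fin = false  [e.sig == false]
13. n8.mk = true  [B.depth or e.sig]
14. n5.mk = false  [B₁.fin == true]
15. n5.live = "xz"  ["xz"]
16. n11.live = false  [false]
17. n12.mk = false  [terminal]
18. n13.live = 25  [terminal]
19. n14.live = 30  [terminal]
20. n11.lim = true  [c.mk == false]
21. n11.depth = 5  [a₁.live - 25]
22. n11.val = true  [a₀.live > 24]
23. n10.mk = false  [A.val == false]
24. n10.live = "zk"  ["zk"]
25. n3.lim = false  [S₀.mk == true]
26. n3.depth = 24  [a.live + 23]
27. n3.val = true  [not S₀.mk]
28. n1.val = "kr"  ["kr"]
29. n1.pre = 28  [A.depth + 4]
30. n0.mk = true  [true]
31. n0.live = "krn"  [E.val ++ "n"]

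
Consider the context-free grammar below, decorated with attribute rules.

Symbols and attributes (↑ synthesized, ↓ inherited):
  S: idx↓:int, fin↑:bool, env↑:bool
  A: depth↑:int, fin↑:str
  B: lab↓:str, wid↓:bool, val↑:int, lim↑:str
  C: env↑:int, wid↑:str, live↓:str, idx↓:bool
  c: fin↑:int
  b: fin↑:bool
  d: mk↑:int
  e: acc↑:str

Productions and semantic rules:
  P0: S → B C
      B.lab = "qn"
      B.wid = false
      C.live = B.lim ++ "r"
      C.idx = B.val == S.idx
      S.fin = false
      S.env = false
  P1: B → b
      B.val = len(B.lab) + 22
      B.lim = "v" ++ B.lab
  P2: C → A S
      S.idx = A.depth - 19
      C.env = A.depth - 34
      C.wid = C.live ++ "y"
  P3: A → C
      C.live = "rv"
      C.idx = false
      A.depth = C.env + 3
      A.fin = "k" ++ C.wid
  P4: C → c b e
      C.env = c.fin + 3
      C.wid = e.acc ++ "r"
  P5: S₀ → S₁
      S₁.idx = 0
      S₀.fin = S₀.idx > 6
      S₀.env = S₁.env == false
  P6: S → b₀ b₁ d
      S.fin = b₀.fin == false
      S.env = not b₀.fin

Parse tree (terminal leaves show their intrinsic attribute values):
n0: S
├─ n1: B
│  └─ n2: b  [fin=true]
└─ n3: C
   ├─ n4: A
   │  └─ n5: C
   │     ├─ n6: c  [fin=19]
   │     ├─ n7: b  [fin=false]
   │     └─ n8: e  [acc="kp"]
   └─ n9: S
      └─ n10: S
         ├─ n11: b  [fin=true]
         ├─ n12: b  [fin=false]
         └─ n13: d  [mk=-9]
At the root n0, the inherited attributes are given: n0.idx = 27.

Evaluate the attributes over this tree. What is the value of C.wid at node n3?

1. n0.idx = 27  [given at root]
2. n1.lab = "qn"  ["qn"]
3. n1.wid = false  [false]
4. n2.fin = true  [terminal]
5. n1.val = 24  [len(B.lab) + 22]
6. n1.lim = "vqn"  ["v" ++ B.lab]
7. n3.live = "vqnr"  [B.lim ++ "r"]
8. n3.idx = false  [B.val == S.idx]
9. n5.live = "rv"  ["rv"]
10. n5.idx = false  [false]
11. n6.fin = 19  [terminal]
12. n7.fin = false  [terminal]
13. n8.acc = "kp"  [terminal]
14. n5.env = 22  [c.fin + 3]
15. n5.wid = "kpr"  [e.acc ++ "r"]
16. n4.depth = 25  [C.env + 3]
17. n4.fin = "kkpr"  ["k" ++ C.wid]
18. n9.idx = 6  [A.depth - 19]
19. n10.idx = 0  [0]
20. n11.fin = true  [terminal]
21. n12.fin = false  [terminal]
22. n13.mk = -9  [terminal]
23. n10.fin = false  [b₀.fin == false]
24. n10.env = false  [not b₀.fin]
25. n9.fin = false  [S₀.idx > 6]
26. n9.env = true  [S₁.env == false]
27. n3.env = -9  [A.depth - 34]
28. n3.wid = "vqnry"  [C.live ++ "y"]
29. n0.fin = false  [false]
30. n0.env = false  [false]

"vqnry"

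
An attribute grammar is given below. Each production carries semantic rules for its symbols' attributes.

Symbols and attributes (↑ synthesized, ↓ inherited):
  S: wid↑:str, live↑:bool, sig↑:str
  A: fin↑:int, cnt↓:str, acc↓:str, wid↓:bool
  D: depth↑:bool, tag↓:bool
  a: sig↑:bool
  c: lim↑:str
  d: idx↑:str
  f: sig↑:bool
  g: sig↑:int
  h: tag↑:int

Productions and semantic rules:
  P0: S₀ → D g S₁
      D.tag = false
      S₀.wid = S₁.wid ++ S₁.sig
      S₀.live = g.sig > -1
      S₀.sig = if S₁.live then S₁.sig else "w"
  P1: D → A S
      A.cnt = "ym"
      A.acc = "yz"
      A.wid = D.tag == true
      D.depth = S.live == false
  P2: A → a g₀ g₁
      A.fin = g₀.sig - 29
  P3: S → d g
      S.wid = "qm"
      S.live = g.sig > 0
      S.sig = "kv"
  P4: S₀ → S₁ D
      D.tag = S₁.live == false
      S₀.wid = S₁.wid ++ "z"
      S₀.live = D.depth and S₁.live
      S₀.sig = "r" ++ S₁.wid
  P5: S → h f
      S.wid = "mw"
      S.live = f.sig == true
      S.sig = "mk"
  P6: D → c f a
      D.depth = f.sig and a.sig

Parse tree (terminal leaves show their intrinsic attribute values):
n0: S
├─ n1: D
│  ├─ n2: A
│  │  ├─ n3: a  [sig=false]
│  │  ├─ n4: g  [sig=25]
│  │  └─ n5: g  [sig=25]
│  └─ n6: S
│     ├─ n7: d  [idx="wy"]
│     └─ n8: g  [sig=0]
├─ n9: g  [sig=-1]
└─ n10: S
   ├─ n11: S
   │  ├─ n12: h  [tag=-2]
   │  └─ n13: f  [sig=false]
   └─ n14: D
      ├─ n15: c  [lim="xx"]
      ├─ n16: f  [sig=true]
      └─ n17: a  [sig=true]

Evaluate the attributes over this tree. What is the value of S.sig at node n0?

1. n1.tag = false  [false]
2. n2.cnt = "ym"  ["ym"]
3. n2.acc = "yz"  ["yz"]
4. n2.wid = false  [D.tag == true]
5. n3.sig = false  [terminal]
6. n4.sig = 25  [terminal]
7. n5.sig = 25  [terminal]
8. n2.fin = -4  [g₀.sig - 29]
9. n7.idx = "wy"  [terminal]
10. n8.sig = 0  [terminal]
11. n6.wid = "qm"  ["qm"]
12. n6.live = false  [g.sig > 0]
13. n6.sig = "kv"  ["kv"]
14. n1.depth = true  [S.live == false]
15. n9.sig = -1  [terminal]
16. n12.tag = -2  [terminal]
17. n13.sig = false  [terminal]
18. n11.wid = "mw"  ["mw"]
19. n11.live = false  [f.sig == true]
20. n11.sig = "mk"  ["mk"]
21. n14.tag = true  [S₁.live == false]
22. n15.lim = "xx"  [terminal]
23. n16.sig = true  [terminal]
24. n17.sig = true  [terminal]
25. n14.depth = true  [f.sig and a.sig]
26. n10.wid = "mwz"  [S₁.wid ++ "z"]
27. n10.live = false  [D.depth and S₁.live]
28. n10.sig = "rmw"  ["r" ++ S₁.wid]
29. n0.wid = "mwzrmw"  [S₁.wid ++ S₁.sig]
30. n0.live = false  [g.sig > -1]
31. n0.sig = "w"  [if S₁.live then S₁.sig else "w"]

"w"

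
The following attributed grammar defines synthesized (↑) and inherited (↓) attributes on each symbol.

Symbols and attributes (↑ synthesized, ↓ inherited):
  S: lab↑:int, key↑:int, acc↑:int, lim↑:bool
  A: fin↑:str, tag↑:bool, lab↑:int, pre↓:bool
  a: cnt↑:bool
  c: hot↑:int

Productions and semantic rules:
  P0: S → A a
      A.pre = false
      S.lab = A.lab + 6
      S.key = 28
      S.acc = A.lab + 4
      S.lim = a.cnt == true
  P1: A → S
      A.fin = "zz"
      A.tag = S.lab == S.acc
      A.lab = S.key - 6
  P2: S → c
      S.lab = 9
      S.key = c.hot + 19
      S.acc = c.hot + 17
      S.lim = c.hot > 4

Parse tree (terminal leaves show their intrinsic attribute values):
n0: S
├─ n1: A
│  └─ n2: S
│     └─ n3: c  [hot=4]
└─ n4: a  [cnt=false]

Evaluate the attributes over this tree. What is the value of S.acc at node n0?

1. n1.pre = false  [false]
2. n3.hot = 4  [terminal]
3. n2.lab = 9  [9]
4. n2.key = 23  [c.hot + 19]
5. n2.acc = 21  [c.hot + 17]
6. n2.lim = false  [c.hot > 4]
7. n1.fin = "zz"  ["zz"]
8. n1.tag = false  [S.lab == S.acc]
9. n1.lab = 17  [S.key - 6]
10. n4.cnt = false  [terminal]
11. n0.lab = 23  [A.lab + 6]
12. n0.key = 28  [28]
13. n0.acc = 21  [A.lab + 4]
14. n0.lim = false  [a.cnt == true]

21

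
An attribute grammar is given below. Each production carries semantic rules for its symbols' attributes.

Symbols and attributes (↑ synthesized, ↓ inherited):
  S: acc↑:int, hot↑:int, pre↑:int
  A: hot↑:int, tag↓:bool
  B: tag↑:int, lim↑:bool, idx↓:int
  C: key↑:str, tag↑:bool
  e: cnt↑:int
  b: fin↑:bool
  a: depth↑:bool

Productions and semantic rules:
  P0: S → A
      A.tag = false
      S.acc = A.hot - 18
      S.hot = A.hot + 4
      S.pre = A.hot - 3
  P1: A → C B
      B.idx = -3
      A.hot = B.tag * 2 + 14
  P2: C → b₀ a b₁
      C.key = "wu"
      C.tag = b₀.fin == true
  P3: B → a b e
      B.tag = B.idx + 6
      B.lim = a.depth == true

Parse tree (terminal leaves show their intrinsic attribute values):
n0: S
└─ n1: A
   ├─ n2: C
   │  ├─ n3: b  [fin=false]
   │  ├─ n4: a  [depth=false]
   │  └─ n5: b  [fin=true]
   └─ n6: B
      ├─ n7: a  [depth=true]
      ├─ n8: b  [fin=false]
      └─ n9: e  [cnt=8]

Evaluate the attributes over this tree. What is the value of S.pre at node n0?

17

1. n1.tag = false  [false]
2. n3.fin = false  [terminal]
3. n4.depth = false  [terminal]
4. n5.fin = true  [terminal]
5. n2.key = "wu"  ["wu"]
6. n2.tag = false  [b₀.fin == true]
7. n6.idx = -3  [-3]
8. n7.depth = true  [terminal]
9. n8.fin = false  [terminal]
10. n9.cnt = 8  [terminal]
11. n6.tag = 3  [B.idx + 6]
12. n6.lim = true  [a.depth == true]
13. n1.hot = 20  [B.tag * 2 + 14]
14. n0.acc = 2  [A.hot - 18]
15. n0.hot = 24  [A.hot + 4]
16. n0.pre = 17  [A.hot - 3]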